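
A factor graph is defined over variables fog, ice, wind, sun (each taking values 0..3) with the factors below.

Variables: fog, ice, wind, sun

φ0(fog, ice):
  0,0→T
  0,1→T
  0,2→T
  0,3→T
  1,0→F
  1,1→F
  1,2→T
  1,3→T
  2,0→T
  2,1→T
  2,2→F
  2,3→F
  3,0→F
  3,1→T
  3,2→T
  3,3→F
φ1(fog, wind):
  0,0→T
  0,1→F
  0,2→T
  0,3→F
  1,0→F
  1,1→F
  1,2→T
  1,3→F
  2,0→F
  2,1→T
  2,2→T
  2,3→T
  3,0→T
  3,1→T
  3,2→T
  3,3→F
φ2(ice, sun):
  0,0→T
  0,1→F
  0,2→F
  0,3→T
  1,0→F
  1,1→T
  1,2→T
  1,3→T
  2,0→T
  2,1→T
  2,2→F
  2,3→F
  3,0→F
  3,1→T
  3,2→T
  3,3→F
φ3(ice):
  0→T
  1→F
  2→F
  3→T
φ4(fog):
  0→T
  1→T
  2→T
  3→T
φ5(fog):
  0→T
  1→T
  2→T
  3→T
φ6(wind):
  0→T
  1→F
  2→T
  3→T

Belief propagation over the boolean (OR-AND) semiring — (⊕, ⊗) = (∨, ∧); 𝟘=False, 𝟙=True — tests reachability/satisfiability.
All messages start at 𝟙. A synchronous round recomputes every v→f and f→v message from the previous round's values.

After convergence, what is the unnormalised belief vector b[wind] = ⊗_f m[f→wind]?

init: all messages = 𝟙 over 4 values
r1 m[φ0→fog] = [T, T, T, T]
r1 m[φ0→ice] = [T, T, T, T]
r1 m[φ1→fog] = [T, T, T, T]
r1 m[φ1→wind] = [T, T, T, T]
r1 m[φ2→ice] = [T, T, T, T]
r1 m[φ2→sun] = [T, T, T, T]
r1 m[φ3→ice] = [T, F, F, T]
r1 m[φ4→fog] = [T, T, T, T]
r1 m[φ5→fog] = [T, T, T, T]
r1 m[φ6→wind] = [T, F, T, T]
r1 m[fog→φ0] = [T, T, T, T]
r1 m[fog→φ1] = [T, T, T, T]
r1 m[fog→φ4] = [T, T, T, T]
r1 m[fog→φ5] = [T, T, T, T]
r1 m[ice→φ0] = [T, T, T, T]
r1 m[ice→φ2] = [T, T, T, T]
r1 m[ice→φ3] = [T, T, T, T]
r1 m[wind→φ1] = [T, T, T, T]
r1 m[wind→φ6] = [T, T, T, T]
r1 m[sun→φ2] = [T, T, T, T]
r2 m[φ0→fog] = [T, T, T, T]
r2 m[φ0→ice] = [T, T, T, T]
r2 m[φ1→fog] = [T, T, T, T]
r2 m[φ1→wind] = [T, T, T, T]
r2 m[φ2→ice] = [T, T, T, T]
r2 m[φ2→sun] = [T, T, T, T]
r2 m[φ3→ice] = [T, F, F, T]
r2 m[φ4→fog] = [T, T, T, T]
r2 m[φ5→fog] = [T, T, T, T]
r2 m[φ6→wind] = [T, F, T, T]
r2 m[fog→φ0] = [T, T, T, T]
r2 m[fog→φ1] = [T, T, T, T]
r2 m[fog→φ4] = [T, T, T, T]
r2 m[fog→φ5] = [T, T, T, T]
r2 m[ice→φ0] = [T, F, F, T]
r2 m[ice→φ2] = [T, F, F, T]
r2 m[ice→φ3] = [T, T, T, T]
r2 m[wind→φ1] = [T, F, T, T]
r2 m[wind→φ6] = [T, T, T, T]
r2 m[sun→φ2] = [T, T, T, T]
r3 m[φ0→fog] = [T, T, T, F]
r3 m[φ0→ice] = [T, T, T, T]
r3 m[φ1→fog] = [T, T, T, T]
r3 m[φ1→wind] = [T, T, T, T]
r3 m[φ2→ice] = [T, T, T, T]
r3 m[φ2→sun] = [T, T, T, T]
r3 m[φ3→ice] = [T, F, F, T]
r3 m[φ4→fog] = [T, T, T, T]
r3 m[φ5→fog] = [T, T, T, T]
r3 m[φ6→wind] = [T, F, T, T]
r3 m[fog→φ0] = [T, T, T, T]
r3 m[fog→φ1] = [T, T, T, T]
r3 m[fog→φ4] = [T, T, T, T]
r3 m[fog→φ5] = [T, T, T, T]
r3 m[ice→φ0] = [T, F, F, T]
r3 m[ice→φ2] = [T, F, F, T]
r3 m[ice→φ3] = [T, T, T, T]
r3 m[wind→φ1] = [T, F, T, T]
r3 m[wind→φ6] = [T, T, T, T]
r3 m[sun→φ2] = [T, T, T, T]
r4 m[φ0→fog] = [T, T, T, F]
r4 m[φ0→ice] = [T, T, T, T]
r4 m[φ1→fog] = [T, T, T, T]
r4 m[φ1→wind] = [T, T, T, T]
r4 m[φ2→ice] = [T, T, T, T]
r4 m[φ2→sun] = [T, T, T, T]
r4 m[φ3→ice] = [T, F, F, T]
r4 m[φ4→fog] = [T, T, T, T]
r4 m[φ5→fog] = [T, T, T, T]
r4 m[φ6→wind] = [T, F, T, T]
r4 m[fog→φ0] = [T, T, T, T]
r4 m[fog→φ1] = [T, T, T, F]
r4 m[fog→φ4] = [T, T, T, F]
r4 m[fog→φ5] = [T, T, T, F]
r4 m[ice→φ0] = [T, F, F, T]
r4 m[ice→φ2] = [T, F, F, T]
r4 m[ice→φ3] = [T, T, T, T]
r4 m[wind→φ1] = [T, F, T, T]
r4 m[wind→φ6] = [T, T, T, T]
r4 m[sun→φ2] = [T, T, T, T]
r5 m[φ0→fog] = [T, T, T, F]
r5 m[φ0→ice] = [T, T, T, T]
r5 m[φ1→fog] = [T, T, T, T]
r5 m[φ1→wind] = [T, T, T, T]
r5 m[φ2→ice] = [T, T, T, T]
r5 m[φ2→sun] = [T, T, T, T]
r5 m[φ3→ice] = [T, F, F, T]
r5 m[φ4→fog] = [T, T, T, T]
r5 m[φ5→fog] = [T, T, T, T]
r5 m[φ6→wind] = [T, F, T, T]
r5 m[fog→φ0] = [T, T, T, T]
r5 m[fog→φ1] = [T, T, T, F]
r5 m[fog→φ4] = [T, T, T, F]
r5 m[fog→φ5] = [T, T, T, F]
r5 m[ice→φ0] = [T, F, F, T]
r5 m[ice→φ2] = [T, F, F, T]
r5 m[ice→φ3] = [T, T, T, T]
r5 m[wind→φ1] = [T, F, T, T]
r5 m[wind→φ6] = [T, T, T, T]
r5 m[sun→φ2] = [T, T, T, T]
fixed point reached at round 5
b[wind] = ⊗ incoming = [T, F, T, T]

b[wind] = [T, F, T, T]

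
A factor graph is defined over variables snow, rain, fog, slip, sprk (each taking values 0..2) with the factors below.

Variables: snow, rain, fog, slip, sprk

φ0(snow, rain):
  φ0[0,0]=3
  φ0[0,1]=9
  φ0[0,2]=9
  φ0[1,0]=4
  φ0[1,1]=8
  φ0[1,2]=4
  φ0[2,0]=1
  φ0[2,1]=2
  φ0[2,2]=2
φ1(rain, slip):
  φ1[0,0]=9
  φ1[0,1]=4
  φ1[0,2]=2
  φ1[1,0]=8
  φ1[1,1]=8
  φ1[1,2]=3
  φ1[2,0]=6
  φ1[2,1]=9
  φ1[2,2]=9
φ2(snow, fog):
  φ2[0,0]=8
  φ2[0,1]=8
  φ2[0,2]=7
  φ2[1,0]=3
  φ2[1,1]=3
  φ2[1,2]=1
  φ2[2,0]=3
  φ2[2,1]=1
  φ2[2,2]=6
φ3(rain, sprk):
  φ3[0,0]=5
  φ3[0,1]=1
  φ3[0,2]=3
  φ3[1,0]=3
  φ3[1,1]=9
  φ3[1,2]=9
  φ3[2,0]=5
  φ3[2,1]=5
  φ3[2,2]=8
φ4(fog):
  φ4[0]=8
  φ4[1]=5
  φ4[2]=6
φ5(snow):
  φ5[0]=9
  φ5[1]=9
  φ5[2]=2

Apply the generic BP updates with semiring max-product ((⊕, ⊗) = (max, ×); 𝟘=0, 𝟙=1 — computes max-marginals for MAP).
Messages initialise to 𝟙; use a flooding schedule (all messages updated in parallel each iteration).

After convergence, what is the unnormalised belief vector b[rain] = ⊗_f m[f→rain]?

b[rain] = [77760, 373248, 373248]

init: all messages = 𝟙 over 3 values
r1 m[φ0→snow] = [9, 8, 2]
r1 m[φ0→rain] = [4, 9, 9]
r1 m[φ1→rain] = [9, 8, 9]
r1 m[φ1→slip] = [9, 9, 9]
r1 m[φ2→snow] = [8, 3, 6]
r1 m[φ2→fog] = [8, 8, 7]
r1 m[φ3→rain] = [5, 9, 8]
r1 m[φ3→sprk] = [5, 9, 9]
r1 m[φ4→fog] = [8, 5, 6]
r1 m[φ5→snow] = [9, 9, 2]
r1 m[snow→φ0] = [1, 1, 1]
r1 m[snow→φ2] = [1, 1, 1]
r1 m[snow→φ5] = [1, 1, 1]
r1 m[rain→φ0] = [1, 1, 1]
r1 m[rain→φ1] = [1, 1, 1]
r1 m[rain→φ3] = [1, 1, 1]
r1 m[fog→φ2] = [1, 1, 1]
r1 m[fog→φ4] = [1, 1, 1]
r1 m[slip→φ1] = [1, 1, 1]
r1 m[sprk→φ3] = [1, 1, 1]
r2 m[φ0→snow] = [9, 8, 2]
r2 m[φ0→rain] = [4, 9, 9]
r2 m[φ1→rain] = [9, 8, 9]
r2 m[φ1→slip] = [9, 9, 9]
r2 m[φ2→snow] = [8, 3, 6]
r2 m[φ2→fog] = [8, 8, 7]
r2 m[φ3→rain] = [5, 9, 8]
r2 m[φ3→sprk] = [5, 9, 9]
r2 m[φ4→fog] = [8, 5, 6]
r2 m[φ5→snow] = [9, 9, 2]
r2 m[snow→φ0] = [72, 27, 12]
r2 m[snow→φ2] = [81, 72, 4]
r2 m[snow→φ5] = [72, 24, 12]
r2 m[rain→φ0] = [45, 72, 72]
r2 m[rain→φ1] = [20, 81, 72]
r2 m[rain→φ3] = [36, 72, 81]
r2 m[fog→φ2] = [8, 5, 6]
r2 m[fog→φ4] = [8, 8, 7]
r2 m[slip→φ1] = [1, 1, 1]
r2 m[sprk→φ3] = [1, 1, 1]
r3 m[φ0→snow] = [648, 576, 144]
r3 m[φ0→rain] = [216, 648, 648]
r3 m[φ1→rain] = [9, 8, 9]
r3 m[φ1→slip] = [648, 648, 648]
r3 m[φ2→snow] = [64, 24, 36]
r3 m[φ2→fog] = [648, 648, 567]
r3 m[φ3→rain] = [5, 9, 8]
r3 m[φ3→sprk] = [405, 648, 648]
r3 m[φ4→fog] = [8, 5, 6]
r3 m[φ5→snow] = [9, 9, 2]
r3 m[snow→φ0] = [72, 27, 12]
r3 m[snow→φ2] = [81, 72, 4]
r3 m[snow→φ5] = [72, 24, 12]
r3 m[rain→φ0] = [45, 72, 72]
r3 m[rain→φ1] = [20, 81, 72]
r3 m[rain→φ3] = [36, 72, 81]
r3 m[fog→φ2] = [8, 5, 6]
r3 m[fog→φ4] = [8, 8, 7]
r3 m[slip→φ1] = [1, 1, 1]
r3 m[sprk→φ3] = [1, 1, 1]
r4 m[φ0→snow] = [648, 576, 144]
r4 m[φ0→rain] = [216, 648, 648]
r4 m[φ1→rain] = [9, 8, 9]
r4 m[φ1→slip] = [648, 648, 648]
r4 m[φ2→snow] = [64, 24, 36]
r4 m[φ2→fog] = [648, 648, 567]
r4 m[φ3→rain] = [5, 9, 8]
r4 m[φ3→sprk] = [405, 648, 648]
r4 m[φ4→fog] = [8, 5, 6]
r4 m[φ5→snow] = [9, 9, 2]
r4 m[snow→φ0] = [576, 216, 72]
r4 m[snow→φ2] = [5832, 5184, 288]
r4 m[snow→φ5] = [41472, 13824, 5184]
r4 m[rain→φ0] = [45, 72, 72]
r4 m[rain→φ1] = [1080, 5832, 5184]
r4 m[rain→φ3] = [1944, 5184, 5832]
r4 m[fog→φ2] = [8, 5, 6]
r4 m[fog→φ4] = [648, 648, 567]
r4 m[slip→φ1] = [1, 1, 1]
r4 m[sprk→φ3] = [1, 1, 1]
r5 m[φ0→snow] = [648, 576, 144]
r5 m[φ0→rain] = [1728, 5184, 5184]
r5 m[φ1→rain] = [9, 8, 9]
r5 m[φ1→slip] = [46656, 46656, 46656]
r5 m[φ2→snow] = [64, 24, 36]
r5 m[φ2→fog] = [46656, 46656, 40824]
r5 m[φ3→rain] = [5, 9, 8]
r5 m[φ3→sprk] = [29160, 46656, 46656]
r5 m[φ4→fog] = [8, 5, 6]
r5 m[φ5→snow] = [9, 9, 2]
r5 m[snow→φ0] = [576, 216, 72]
r5 m[snow→φ2] = [5832, 5184, 288]
r5 m[snow→φ5] = [41472, 13824, 5184]
r5 m[rain→φ0] = [45, 72, 72]
r5 m[rain→φ1] = [1080, 5832, 5184]
r5 m[rain→φ3] = [1944, 5184, 5832]
r5 m[fog→φ2] = [8, 5, 6]
r5 m[fog→φ4] = [648, 648, 567]
r5 m[slip→φ1] = [1, 1, 1]
r5 m[sprk→φ3] = [1, 1, 1]
r6 m[φ0→snow] = [648, 576, 144]
r6 m[φ0→rain] = [1728, 5184, 5184]
r6 m[φ1→rain] = [9, 8, 9]
r6 m[φ1→slip] = [46656, 46656, 46656]
r6 m[φ2→snow] = [64, 24, 36]
r6 m[φ2→fog] = [46656, 46656, 40824]
r6 m[φ3→rain] = [5, 9, 8]
r6 m[φ3→sprk] = [29160, 46656, 46656]
r6 m[φ4→fog] = [8, 5, 6]
r6 m[φ5→snow] = [9, 9, 2]
r6 m[snow→φ0] = [576, 216, 72]
r6 m[snow→φ2] = [5832, 5184, 288]
r6 m[snow→φ5] = [41472, 13824, 5184]
r6 m[rain→φ0] = [45, 72, 72]
r6 m[rain→φ1] = [8640, 46656, 41472]
r6 m[rain→φ3] = [15552, 41472, 46656]
r6 m[fog→φ2] = [8, 5, 6]
r6 m[fog→φ4] = [46656, 46656, 40824]
r6 m[slip→φ1] = [1, 1, 1]
r6 m[sprk→φ3] = [1, 1, 1]
r7 m[φ0→snow] = [648, 576, 144]
r7 m[φ0→rain] = [1728, 5184, 5184]
r7 m[φ1→rain] = [9, 8, 9]
r7 m[φ1→slip] = [373248, 373248, 373248]
r7 m[φ2→snow] = [64, 24, 36]
r7 m[φ2→fog] = [46656, 46656, 40824]
r7 m[φ3→rain] = [5, 9, 8]
r7 m[φ3→sprk] = [233280, 373248, 373248]
r7 m[φ4→fog] = [8, 5, 6]
r7 m[φ5→snow] = [9, 9, 2]
r7 m[snow→φ0] = [576, 216, 72]
r7 m[snow→φ2] = [5832, 5184, 288]
r7 m[snow→φ5] = [41472, 13824, 5184]
r7 m[rain→φ0] = [45, 72, 72]
r7 m[rain→φ1] = [8640, 46656, 41472]
r7 m[rain→φ3] = [15552, 41472, 46656]
r7 m[fog→φ2] = [8, 5, 6]
r7 m[fog→φ4] = [46656, 46656, 40824]
r7 m[slip→φ1] = [1, 1, 1]
r7 m[sprk→φ3] = [1, 1, 1]
r8 m[φ0→snow] = [648, 576, 144]
r8 m[φ0→rain] = [1728, 5184, 5184]
r8 m[φ1→rain] = [9, 8, 9]
r8 m[φ1→slip] = [373248, 373248, 373248]
r8 m[φ2→snow] = [64, 24, 36]
r8 m[φ2→fog] = [46656, 46656, 40824]
r8 m[φ3→rain] = [5, 9, 8]
r8 m[φ3→sprk] = [233280, 373248, 373248]
r8 m[φ4→fog] = [8, 5, 6]
r8 m[φ5→snow] = [9, 9, 2]
r8 m[snow→φ0] = [576, 216, 72]
r8 m[snow→φ2] = [5832, 5184, 288]
r8 m[snow→φ5] = [41472, 13824, 5184]
r8 m[rain→φ0] = [45, 72, 72]
r8 m[rain→φ1] = [8640, 46656, 41472]
r8 m[rain→φ3] = [15552, 41472, 46656]
r8 m[fog→φ2] = [8, 5, 6]
r8 m[fog→φ4] = [46656, 46656, 40824]
r8 m[slip→φ1] = [1, 1, 1]
r8 m[sprk→φ3] = [1, 1, 1]
fixed point reached at round 8
b[rain] = ⊗ incoming = [77760, 373248, 373248]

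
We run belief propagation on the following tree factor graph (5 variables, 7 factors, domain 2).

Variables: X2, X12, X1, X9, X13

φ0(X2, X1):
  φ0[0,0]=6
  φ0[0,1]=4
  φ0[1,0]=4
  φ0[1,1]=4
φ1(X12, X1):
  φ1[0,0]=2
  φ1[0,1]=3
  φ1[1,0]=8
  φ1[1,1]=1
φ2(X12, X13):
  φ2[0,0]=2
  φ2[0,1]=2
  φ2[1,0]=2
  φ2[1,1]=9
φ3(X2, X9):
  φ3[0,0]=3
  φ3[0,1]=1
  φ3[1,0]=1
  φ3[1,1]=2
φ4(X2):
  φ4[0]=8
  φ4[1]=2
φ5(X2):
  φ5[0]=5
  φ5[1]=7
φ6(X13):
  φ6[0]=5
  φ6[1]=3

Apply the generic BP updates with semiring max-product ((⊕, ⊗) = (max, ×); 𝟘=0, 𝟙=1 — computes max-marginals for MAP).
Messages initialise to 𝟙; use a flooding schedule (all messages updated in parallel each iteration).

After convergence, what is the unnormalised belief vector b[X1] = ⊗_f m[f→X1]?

b[X1] = [155520, 14400]

init: all messages = 𝟙 over 2 values
r1 m[φ0→X2] = [6, 4]
r1 m[φ0→X1] = [6, 4]
r1 m[φ1→X12] = [3, 8]
r1 m[φ1→X1] = [8, 3]
r1 m[φ2→X12] = [2, 9]
r1 m[φ2→X13] = [2, 9]
r1 m[φ3→X2] = [3, 2]
r1 m[φ3→X9] = [3, 2]
r1 m[φ4→X2] = [8, 2]
r1 m[φ5→X2] = [5, 7]
r1 m[φ6→X13] = [5, 3]
r1 m[X2→φ0] = [1, 1]
r1 m[X2→φ3] = [1, 1]
r1 m[X2→φ4] = [1, 1]
r1 m[X2→φ5] = [1, 1]
r1 m[X12→φ1] = [1, 1]
r1 m[X12→φ2] = [1, 1]
r1 m[X1→φ0] = [1, 1]
r1 m[X1→φ1] = [1, 1]
r1 m[X9→φ3] = [1, 1]
r1 m[X13→φ2] = [1, 1]
r1 m[X13→φ6] = [1, 1]
r2 m[φ0→X2] = [6, 4]
r2 m[φ0→X1] = [6, 4]
r2 m[φ1→X12] = [3, 8]
r2 m[φ1→X1] = [8, 3]
r2 m[φ2→X12] = [2, 9]
r2 m[φ2→X13] = [2, 9]
r2 m[φ3→X2] = [3, 2]
r2 m[φ3→X9] = [3, 2]
r2 m[φ4→X2] = [8, 2]
r2 m[φ5→X2] = [5, 7]
r2 m[φ6→X13] = [5, 3]
r2 m[X2→φ0] = [120, 28]
r2 m[X2→φ3] = [240, 56]
r2 m[X2→φ4] = [90, 56]
r2 m[X2→φ5] = [144, 16]
r2 m[X12→φ1] = [2, 9]
r2 m[X12→φ2] = [3, 8]
r2 m[X1→φ0] = [8, 3]
r2 m[X1→φ1] = [6, 4]
r2 m[X9→φ3] = [1, 1]
r2 m[X13→φ2] = [5, 3]
r2 m[X13→φ6] = [2, 9]
r3 m[φ0→X2] = [48, 32]
r3 m[φ0→X1] = [720, 480]
r3 m[φ1→X12] = [12, 48]
r3 m[φ1→X1] = [72, 9]
r3 m[φ2→X12] = [10, 27]
r3 m[φ2→X13] = [16, 72]
r3 m[φ3→X2] = [3, 2]
r3 m[φ3→X9] = [720, 240]
r3 m[φ4→X2] = [8, 2]
r3 m[φ5→X2] = [5, 7]
r3 m[φ6→X13] = [5, 3]
r3 m[X2→φ0] = [120, 28]
r3 m[X2→φ3] = [240, 56]
r3 m[X2→φ4] = [90, 56]
r3 m[X2→φ5] = [144, 16]
r3 m[X12→φ1] = [2, 9]
r3 m[X12→φ2] = [3, 8]
r3 m[X1→φ0] = [8, 3]
r3 m[X1→φ1] = [6, 4]
r3 m[X9→φ3] = [1, 1]
r3 m[X13→φ2] = [5, 3]
r3 m[X13→φ6] = [2, 9]
r4 m[φ0→X2] = [48, 32]
r4 m[φ0→X1] = [720, 480]
r4 m[φ1→X12] = [12, 48]
r4 m[φ1→X1] = [72, 9]
r4 m[φ2→X12] = [10, 27]
r4 m[φ2→X13] = [16, 72]
r4 m[φ3→X2] = [3, 2]
r4 m[φ3→X9] = [720, 240]
r4 m[φ4→X2] = [8, 2]
r4 m[φ5→X2] = [5, 7]
r4 m[φ6→X13] = [5, 3]
r4 m[X2→φ0] = [120, 28]
r4 m[X2→φ3] = [1920, 448]
r4 m[X2→φ4] = [720, 448]
r4 m[X2→φ5] = [1152, 128]
r4 m[X12→φ1] = [10, 27]
r4 m[X12→φ2] = [12, 48]
r4 m[X1→φ0] = [72, 9]
r4 m[X1→φ1] = [720, 480]
r4 m[X9→φ3] = [1, 1]
r4 m[X13→φ2] = [5, 3]
r4 m[X13→φ6] = [16, 72]
r5 m[φ0→X2] = [432, 288]
r5 m[φ0→X1] = [720, 480]
r5 m[φ1→X12] = [1440, 5760]
r5 m[φ1→X1] = [216, 30]
r5 m[φ2→X12] = [10, 27]
r5 m[φ2→X13] = [96, 432]
r5 m[φ3→X2] = [3, 2]
r5 m[φ3→X9] = [5760, 1920]
r5 m[φ4→X2] = [8, 2]
r5 m[φ5→X2] = [5, 7]
r5 m[φ6→X13] = [5, 3]
r5 m[X2→φ0] = [120, 28]
r5 m[X2→φ3] = [1920, 448]
r5 m[X2→φ4] = [720, 448]
r5 m[X2→φ5] = [1152, 128]
r5 m[X12→φ1] = [10, 27]
r5 m[X12→φ2] = [12, 48]
r5 m[X1→φ0] = [72, 9]
r5 m[X1→φ1] = [720, 480]
r5 m[X9→φ3] = [1, 1]
r5 m[X13→φ2] = [5, 3]
r5 m[X13→φ6] = [16, 72]
r6 m[φ0→X2] = [432, 288]
r6 m[φ0→X1] = [720, 480]
r6 m[φ1→X12] = [1440, 5760]
r6 m[φ1→X1] = [216, 30]
r6 m[φ2→X12] = [10, 27]
r6 m[φ2→X13] = [96, 432]
r6 m[φ3→X2] = [3, 2]
r6 m[φ3→X9] = [5760, 1920]
r6 m[φ4→X2] = [8, 2]
r6 m[φ5→X2] = [5, 7]
r6 m[φ6→X13] = [5, 3]
r6 m[X2→φ0] = [120, 28]
r6 m[X2→φ3] = [17280, 4032]
r6 m[X2→φ4] = [6480, 4032]
r6 m[X2→φ5] = [10368, 1152]
r6 m[X12→φ1] = [10, 27]
r6 m[X12→φ2] = [1440, 5760]
r6 m[X1→φ0] = [216, 30]
r6 m[X1→φ1] = [720, 480]
r6 m[X9→φ3] = [1, 1]
r6 m[X13→φ2] = [5, 3]
r6 m[X13→φ6] = [96, 432]
r7 m[φ0→X2] = [1296, 864]
r7 m[φ0→X1] = [720, 480]
r7 m[φ1→X12] = [1440, 5760]
r7 m[φ1→X1] = [216, 30]
r7 m[φ2→X12] = [10, 27]
r7 m[φ2→X13] = [11520, 51840]
r7 m[φ3→X2] = [3, 2]
r7 m[φ3→X9] = [51840, 17280]
r7 m[φ4→X2] = [8, 2]
r7 m[φ5→X2] = [5, 7]
r7 m[φ6→X13] = [5, 3]
r7 m[X2→φ0] = [120, 28]
r7 m[X2→φ3] = [17280, 4032]
r7 m[X2→φ4] = [6480, 4032]
r7 m[X2→φ5] = [10368, 1152]
r7 m[X12→φ1] = [10, 27]
r7 m[X12→φ2] = [1440, 5760]
r7 m[X1→φ0] = [216, 30]
r7 m[X1→φ1] = [720, 480]
r7 m[X9→φ3] = [1, 1]
r7 m[X13→φ2] = [5, 3]
r7 m[X13→φ6] = [96, 432]
r8 m[φ0→X2] = [1296, 864]
r8 m[φ0→X1] = [720, 480]
r8 m[φ1→X12] = [1440, 5760]
r8 m[φ1→X1] = [216, 30]
r8 m[φ2→X12] = [10, 27]
r8 m[φ2→X13] = [11520, 51840]
r8 m[φ3→X2] = [3, 2]
r8 m[φ3→X9] = [51840, 17280]
r8 m[φ4→X2] = [8, 2]
r8 m[φ5→X2] = [5, 7]
r8 m[φ6→X13] = [5, 3]
r8 m[X2→φ0] = [120, 28]
r8 m[X2→φ3] = [51840, 12096]
r8 m[X2→φ4] = [19440, 12096]
r8 m[X2→φ5] = [31104, 3456]
r8 m[X12→φ1] = [10, 27]
r8 m[X12→φ2] = [1440, 5760]
r8 m[X1→φ0] = [216, 30]
r8 m[X1→φ1] = [720, 480]
r8 m[X9→φ3] = [1, 1]
r8 m[X13→φ2] = [5, 3]
r8 m[X13→φ6] = [11520, 51840]
r9 m[φ0→X2] = [1296, 864]
r9 m[φ0→X1] = [720, 480]
r9 m[φ1→X12] = [1440, 5760]
r9 m[φ1→X1] = [216, 30]
r9 m[φ2→X12] = [10, 27]
r9 m[φ2→X13] = [11520, 51840]
r9 m[φ3→X2] = [3, 2]
r9 m[φ3→X9] = [155520, 51840]
r9 m[φ4→X2] = [8, 2]
r9 m[φ5→X2] = [5, 7]
r9 m[φ6→X13] = [5, 3]
r9 m[X2→φ0] = [120, 28]
r9 m[X2→φ3] = [51840, 12096]
r9 m[X2→φ4] = [19440, 12096]
r9 m[X2→φ5] = [31104, 3456]
r9 m[X12→φ1] = [10, 27]
r9 m[X12→φ2] = [1440, 5760]
r9 m[X1→φ0] = [216, 30]
r9 m[X1→φ1] = [720, 480]
r9 m[X9→φ3] = [1, 1]
r9 m[X13→φ2] = [5, 3]
r9 m[X13→φ6] = [11520, 51840]
r10 m[φ0→X2] = [1296, 864]
r10 m[φ0→X1] = [720, 480]
r10 m[φ1→X12] = [1440, 5760]
r10 m[φ1→X1] = [216, 30]
r10 m[φ2→X12] = [10, 27]
r10 m[φ2→X13] = [11520, 51840]
r10 m[φ3→X2] = [3, 2]
r10 m[φ3→X9] = [155520, 51840]
r10 m[φ4→X2] = [8, 2]
r10 m[φ5→X2] = [5, 7]
r10 m[φ6→X13] = [5, 3]
r10 m[X2→φ0] = [120, 28]
r10 m[X2→φ3] = [51840, 12096]
r10 m[X2→φ4] = [19440, 12096]
r10 m[X2→φ5] = [31104, 3456]
r10 m[X12→φ1] = [10, 27]
r10 m[X12→φ2] = [1440, 5760]
r10 m[X1→φ0] = [216, 30]
r10 m[X1→φ1] = [720, 480]
r10 m[X9→φ3] = [1, 1]
r10 m[X13→φ2] = [5, 3]
r10 m[X13→φ6] = [11520, 51840]
fixed point reached at round 10
b[X1] = ⊗ incoming = [155520, 14400]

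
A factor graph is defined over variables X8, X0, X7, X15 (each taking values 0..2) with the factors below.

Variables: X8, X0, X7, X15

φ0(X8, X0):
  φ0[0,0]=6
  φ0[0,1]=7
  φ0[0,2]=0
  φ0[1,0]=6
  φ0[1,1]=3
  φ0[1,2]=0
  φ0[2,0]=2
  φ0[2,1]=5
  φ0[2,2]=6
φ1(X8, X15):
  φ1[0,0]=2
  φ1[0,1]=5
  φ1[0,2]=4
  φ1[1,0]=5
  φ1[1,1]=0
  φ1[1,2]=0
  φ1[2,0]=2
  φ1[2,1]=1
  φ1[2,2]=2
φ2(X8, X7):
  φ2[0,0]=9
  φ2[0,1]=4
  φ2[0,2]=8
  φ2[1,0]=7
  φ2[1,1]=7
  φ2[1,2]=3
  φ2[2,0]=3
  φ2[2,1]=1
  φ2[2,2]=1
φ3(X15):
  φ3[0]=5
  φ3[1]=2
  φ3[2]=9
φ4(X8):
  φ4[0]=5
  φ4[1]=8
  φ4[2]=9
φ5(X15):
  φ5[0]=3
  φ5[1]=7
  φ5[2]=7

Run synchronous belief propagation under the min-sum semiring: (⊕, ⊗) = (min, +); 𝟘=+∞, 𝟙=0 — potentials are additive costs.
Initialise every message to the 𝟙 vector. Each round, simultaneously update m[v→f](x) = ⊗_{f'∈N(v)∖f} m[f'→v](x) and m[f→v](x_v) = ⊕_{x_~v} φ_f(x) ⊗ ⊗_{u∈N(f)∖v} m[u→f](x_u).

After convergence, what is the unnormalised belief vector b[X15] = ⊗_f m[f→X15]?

init: all messages = 𝟙 over 3 values
r1 m[φ0→X8] = [0, 0, 2]
r1 m[φ0→X0] = [2, 3, 0]
r1 m[φ1→X8] = [2, 0, 1]
r1 m[φ1→X15] = [2, 0, 0]
r1 m[φ2→X8] = [4, 3, 1]
r1 m[φ2→X7] = [3, 1, 1]
r1 m[φ3→X15] = [5, 2, 9]
r1 m[φ4→X8] = [5, 8, 9]
r1 m[φ5→X15] = [3, 7, 7]
r1 m[X8→φ0] = [0, 0, 0]
r1 m[X8→φ1] = [0, 0, 0]
r1 m[X8→φ2] = [0, 0, 0]
r1 m[X8→φ4] = [0, 0, 0]
r1 m[X0→φ0] = [0, 0, 0]
r1 m[X7→φ2] = [0, 0, 0]
r1 m[X15→φ1] = [0, 0, 0]
r1 m[X15→φ3] = [0, 0, 0]
r1 m[X15→φ5] = [0, 0, 0]
r2 m[φ0→X8] = [0, 0, 2]
r2 m[φ0→X0] = [2, 3, 0]
r2 m[φ1→X8] = [2, 0, 1]
r2 m[φ1→X15] = [2, 0, 0]
r2 m[φ2→X8] = [4, 3, 1]
r2 m[φ2→X7] = [3, 1, 1]
r2 m[φ3→X15] = [5, 2, 9]
r2 m[φ4→X8] = [5, 8, 9]
r2 m[φ5→X15] = [3, 7, 7]
r2 m[X8→φ0] = [11, 11, 11]
r2 m[X8→φ1] = [9, 11, 12]
r2 m[X8→φ2] = [7, 8, 12]
r2 m[X8→φ4] = [6, 3, 4]
r2 m[X0→φ0] = [0, 0, 0]
r2 m[X7→φ2] = [0, 0, 0]
r2 m[X15→φ1] = [8, 9, 16]
r2 m[X15→φ3] = [5, 7, 7]
r2 m[X15→φ5] = [7, 2, 9]
r3 m[φ0→X8] = [0, 0, 2]
r3 m[φ0→X0] = [13, 14, 11]
r3 m[φ1→X8] = [10, 9, 10]
r3 m[φ1→X15] = [11, 11, 11]
r3 m[φ2→X8] = [4, 3, 1]
r3 m[φ2→X7] = [15, 11, 11]
r3 m[φ3→X15] = [5, 2, 9]
r3 m[φ4→X8] = [5, 8, 9]
r3 m[φ5→X15] = [3, 7, 7]
r3 m[X8→φ0] = [11, 11, 11]
r3 m[X8→φ1] = [9, 11, 12]
r3 m[X8→φ2] = [7, 8, 12]
r3 m[X8→φ4] = [6, 3, 4]
r3 m[X0→φ0] = [0, 0, 0]
r3 m[X7→φ2] = [0, 0, 0]
r3 m[X15→φ1] = [8, 9, 16]
r3 m[X15→φ3] = [5, 7, 7]
r3 m[X15→φ5] = [7, 2, 9]
r4 m[φ0→X8] = [0, 0, 2]
r4 m[φ0→X0] = [13, 14, 11]
r4 m[φ1→X8] = [10, 9, 10]
r4 m[φ1→X15] = [11, 11, 11]
r4 m[φ2→X8] = [4, 3, 1]
r4 m[φ2→X7] = [15, 11, 11]
r4 m[φ3→X15] = [5, 2, 9]
r4 m[φ4→X8] = [5, 8, 9]
r4 m[φ5→X15] = [3, 7, 7]
r4 m[X8→φ0] = [19, 20, 20]
r4 m[X8→φ1] = [9, 11, 12]
r4 m[X8→φ2] = [15, 17, 21]
r4 m[X8→φ4] = [14, 12, 13]
r4 m[X0→φ0] = [0, 0, 0]
r4 m[X7→φ2] = [0, 0, 0]
r4 m[X15→φ1] = [8, 9, 16]
r4 m[X15→φ3] = [14, 18, 18]
r4 m[X15→φ5] = [16, 13, 20]
r5 m[φ0→X8] = [0, 0, 2]
r5 m[φ0→X0] = [22, 23, 19]
r5 m[φ1→X8] = [10, 9, 10]
r5 m[φ1→X15] = [11, 11, 11]
r5 m[φ2→X8] = [4, 3, 1]
r5 m[φ2→X7] = [24, 19, 20]
r5 m[φ3→X15] = [5, 2, 9]
r5 m[φ4→X8] = [5, 8, 9]
r5 m[φ5→X15] = [3, 7, 7]
r5 m[X8→φ0] = [19, 20, 20]
r5 m[X8→φ1] = [9, 11, 12]
r5 m[X8→φ2] = [15, 17, 21]
r5 m[X8→φ4] = [14, 12, 13]
r5 m[X0→φ0] = [0, 0, 0]
r5 m[X7→φ2] = [0, 0, 0]
r5 m[X15→φ1] = [8, 9, 16]
r5 m[X15→φ3] = [14, 18, 18]
r5 m[X15→φ5] = [16, 13, 20]
r6 m[φ0→X8] = [0, 0, 2]
r6 m[φ0→X0] = [22, 23, 19]
r6 m[φ1→X8] = [10, 9, 10]
r6 m[φ1→X15] = [11, 11, 11]
r6 m[φ2→X8] = [4, 3, 1]
r6 m[φ2→X7] = [24, 19, 20]
r6 m[φ3→X15] = [5, 2, 9]
r6 m[φ4→X8] = [5, 8, 9]
r6 m[φ5→X15] = [3, 7, 7]
r6 m[X8→φ0] = [19, 20, 20]
r6 m[X8→φ1] = [9, 11, 12]
r6 m[X8→φ2] = [15, 17, 21]
r6 m[X8→φ4] = [14, 12, 13]
r6 m[X0→φ0] = [0, 0, 0]
r6 m[X7→φ2] = [0, 0, 0]
r6 m[X15→φ1] = [8, 9, 16]
r6 m[X15→φ3] = [14, 18, 18]
r6 m[X15→φ5] = [16, 13, 20]
fixed point reached at round 6
b[X15] = ⊗ incoming = [19, 20, 27]

b[X15] = [19, 20, 27]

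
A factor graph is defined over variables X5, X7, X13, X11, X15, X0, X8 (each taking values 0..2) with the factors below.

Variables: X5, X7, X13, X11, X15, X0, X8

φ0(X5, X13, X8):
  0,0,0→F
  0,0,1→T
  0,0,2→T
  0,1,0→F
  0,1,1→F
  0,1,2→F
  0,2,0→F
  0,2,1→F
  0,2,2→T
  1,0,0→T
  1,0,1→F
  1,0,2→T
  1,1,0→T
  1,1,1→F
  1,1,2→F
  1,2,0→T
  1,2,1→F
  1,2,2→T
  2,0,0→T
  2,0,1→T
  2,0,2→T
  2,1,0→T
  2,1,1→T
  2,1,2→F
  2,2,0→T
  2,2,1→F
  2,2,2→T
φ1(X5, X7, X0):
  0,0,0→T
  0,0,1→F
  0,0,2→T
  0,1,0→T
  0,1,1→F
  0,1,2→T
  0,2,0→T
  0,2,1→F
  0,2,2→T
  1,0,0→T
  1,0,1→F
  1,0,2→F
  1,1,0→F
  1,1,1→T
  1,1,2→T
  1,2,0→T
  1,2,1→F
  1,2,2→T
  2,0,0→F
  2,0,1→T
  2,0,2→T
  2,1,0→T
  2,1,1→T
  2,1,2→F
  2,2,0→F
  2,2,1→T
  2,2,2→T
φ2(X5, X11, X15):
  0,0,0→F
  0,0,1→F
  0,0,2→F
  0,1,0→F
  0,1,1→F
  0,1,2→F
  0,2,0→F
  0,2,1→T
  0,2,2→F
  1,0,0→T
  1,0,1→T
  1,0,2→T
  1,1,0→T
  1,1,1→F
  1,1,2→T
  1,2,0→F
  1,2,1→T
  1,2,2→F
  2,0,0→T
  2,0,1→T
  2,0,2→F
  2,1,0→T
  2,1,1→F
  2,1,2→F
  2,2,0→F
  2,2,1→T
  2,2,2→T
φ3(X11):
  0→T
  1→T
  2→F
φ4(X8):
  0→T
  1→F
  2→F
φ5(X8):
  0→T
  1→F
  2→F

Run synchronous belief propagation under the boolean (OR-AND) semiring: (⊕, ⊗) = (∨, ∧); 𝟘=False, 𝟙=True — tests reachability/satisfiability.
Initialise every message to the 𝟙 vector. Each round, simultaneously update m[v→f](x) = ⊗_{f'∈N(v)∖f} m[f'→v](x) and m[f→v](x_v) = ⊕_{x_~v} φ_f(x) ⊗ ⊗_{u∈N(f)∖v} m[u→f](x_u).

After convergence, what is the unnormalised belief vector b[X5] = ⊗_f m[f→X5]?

init: all messages = 𝟙 over 3 values
r1 m[φ0→X5] = [T, T, T]
r1 m[φ0→X13] = [T, T, T]
r1 m[φ0→X8] = [T, T, T]
r1 m[φ1→X5] = [T, T, T]
r1 m[φ1→X7] = [T, T, T]
r1 m[φ1→X0] = [T, T, T]
r1 m[φ2→X5] = [T, T, T]
r1 m[φ2→X11] = [T, T, T]
r1 m[φ2→X15] = [T, T, T]
r1 m[φ3→X11] = [T, T, F]
r1 m[φ4→X8] = [T, F, F]
r1 m[φ5→X8] = [T, F, F]
r1 m[X5→φ0] = [T, T, T]
r1 m[X5→φ1] = [T, T, T]
r1 m[X5→φ2] = [T, T, T]
r1 m[X7→φ1] = [T, T, T]
r1 m[X13→φ0] = [T, T, T]
r1 m[X11→φ2] = [T, T, T]
r1 m[X11→φ3] = [T, T, T]
r1 m[X15→φ2] = [T, T, T]
r1 m[X0→φ1] = [T, T, T]
r1 m[X8→φ0] = [T, T, T]
r1 m[X8→φ4] = [T, T, T]
r1 m[X8→φ5] = [T, T, T]
r2 m[φ0→X5] = [T, T, T]
r2 m[φ0→X13] = [T, T, T]
r2 m[φ0→X8] = [T, T, T]
r2 m[φ1→X5] = [T, T, T]
r2 m[φ1→X7] = [T, T, T]
r2 m[φ1→X0] = [T, T, T]
r2 m[φ2→X5] = [T, T, T]
r2 m[φ2→X11] = [T, T, T]
r2 m[φ2→X15] = [T, T, T]
r2 m[φ3→X11] = [T, T, F]
r2 m[φ4→X8] = [T, F, F]
r2 m[φ5→X8] = [T, F, F]
r2 m[X5→φ0] = [T, T, T]
r2 m[X5→φ1] = [T, T, T]
r2 m[X5→φ2] = [T, T, T]
r2 m[X7→φ1] = [T, T, T]
r2 m[X13→φ0] = [T, T, T]
r2 m[X11→φ2] = [T, T, F]
r2 m[X11→φ3] = [T, T, T]
r2 m[X15→φ2] = [T, T, T]
r2 m[X0→φ1] = [T, T, T]
r2 m[X8→φ0] = [T, F, F]
r2 m[X8→φ4] = [T, F, F]
r2 m[X8→φ5] = [T, F, F]
r3 m[φ0→X5] = [F, T, T]
r3 m[φ0→X13] = [T, T, T]
r3 m[φ0→X8] = [T, T, T]
r3 m[φ1→X5] = [T, T, T]
r3 m[φ1→X7] = [T, T, T]
r3 m[φ1→X0] = [T, T, T]
r3 m[φ2→X5] = [F, T, T]
r3 m[φ2→X11] = [T, T, T]
r3 m[φ2→X15] = [T, T, T]
r3 m[φ3→X11] = [T, T, F]
r3 m[φ4→X8] = [T, F, F]
r3 m[φ5→X8] = [T, F, F]
r3 m[X5→φ0] = [T, T, T]
r3 m[X5→φ1] = [T, T, T]
r3 m[X5→φ2] = [T, T, T]
r3 m[X7→φ1] = [T, T, T]
r3 m[X13→φ0] = [T, T, T]
r3 m[X11→φ2] = [T, T, F]
r3 m[X11→φ3] = [T, T, T]
r3 m[X15→φ2] = [T, T, T]
r3 m[X0→φ1] = [T, T, T]
r3 m[X8→φ0] = [T, F, F]
r3 m[X8→φ4] = [T, F, F]
r3 m[X8→φ5] = [T, F, F]
r4 m[φ0→X5] = [F, T, T]
r4 m[φ0→X13] = [T, T, T]
r4 m[φ0→X8] = [T, T, T]
r4 m[φ1→X5] = [T, T, T]
r4 m[φ1→X7] = [T, T, T]
r4 m[φ1→X0] = [T, T, T]
r4 m[φ2→X5] = [F, T, T]
r4 m[φ2→X11] = [T, T, T]
r4 m[φ2→X15] = [T, T, T]
r4 m[φ3→X11] = [T, T, F]
r4 m[φ4→X8] = [T, F, F]
r4 m[φ5→X8] = [T, F, F]
r4 m[X5→φ0] = [F, T, T]
r4 m[X5→φ1] = [F, T, T]
r4 m[X5→φ2] = [F, T, T]
r4 m[X7→φ1] = [T, T, T]
r4 m[X13→φ0] = [T, T, T]
r4 m[X11→φ2] = [T, T, F]
r4 m[X11→φ3] = [T, T, T]
r4 m[X15→φ2] = [T, T, T]
r4 m[X0→φ1] = [T, T, T]
r4 m[X8→φ0] = [T, F, F]
r4 m[X8→φ4] = [T, F, F]
r4 m[X8→φ5] = [T, F, F]
r5 m[φ0→X5] = [F, T, T]
r5 m[φ0→X13] = [T, T, T]
r5 m[φ0→X8] = [T, T, T]
r5 m[φ1→X5] = [T, T, T]
r5 m[φ1→X7] = [T, T, T]
r5 m[φ1→X0] = [T, T, T]
r5 m[φ2→X5] = [F, T, T]
r5 m[φ2→X11] = [T, T, T]
r5 m[φ2→X15] = [T, T, T]
r5 m[φ3→X11] = [T, T, F]
r5 m[φ4→X8] = [T, F, F]
r5 m[φ5→X8] = [T, F, F]
r5 m[X5→φ0] = [F, T, T]
r5 m[X5→φ1] = [F, T, T]
r5 m[X5→φ2] = [F, T, T]
r5 m[X7→φ1] = [T, T, T]
r5 m[X13→φ0] = [T, T, T]
r5 m[X11→φ2] = [T, T, F]
r5 m[X11→φ3] = [T, T, T]
r5 m[X15→φ2] = [T, T, T]
r5 m[X0→φ1] = [T, T, T]
r5 m[X8→φ0] = [T, F, F]
r5 m[X8→φ4] = [T, F, F]
r5 m[X8→φ5] = [T, F, F]
fixed point reached at round 5
b[X5] = ⊗ incoming = [F, T, T]

b[X5] = [F, T, T]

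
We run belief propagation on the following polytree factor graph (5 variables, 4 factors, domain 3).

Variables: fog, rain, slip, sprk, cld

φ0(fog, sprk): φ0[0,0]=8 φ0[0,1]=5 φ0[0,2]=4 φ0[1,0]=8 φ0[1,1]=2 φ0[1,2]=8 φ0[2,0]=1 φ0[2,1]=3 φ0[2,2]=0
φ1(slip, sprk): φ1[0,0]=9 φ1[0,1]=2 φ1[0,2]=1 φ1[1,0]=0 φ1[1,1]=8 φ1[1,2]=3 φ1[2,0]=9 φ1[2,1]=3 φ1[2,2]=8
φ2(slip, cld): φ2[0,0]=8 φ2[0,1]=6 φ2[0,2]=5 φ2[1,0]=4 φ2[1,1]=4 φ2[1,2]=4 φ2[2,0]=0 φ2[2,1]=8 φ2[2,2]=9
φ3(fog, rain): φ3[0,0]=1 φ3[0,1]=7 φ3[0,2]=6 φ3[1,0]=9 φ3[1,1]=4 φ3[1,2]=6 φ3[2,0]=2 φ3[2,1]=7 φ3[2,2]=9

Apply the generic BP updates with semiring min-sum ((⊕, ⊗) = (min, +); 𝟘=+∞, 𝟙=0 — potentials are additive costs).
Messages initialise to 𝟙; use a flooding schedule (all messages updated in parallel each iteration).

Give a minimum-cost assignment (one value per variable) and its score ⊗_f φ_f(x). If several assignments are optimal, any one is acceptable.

assignment: (fog=2, rain=0, slip=1, sprk=0, cld=0); score = 7

init: all messages = 𝟙 over 3 values
r1 m[φ0→fog] = [4, 2, 0]
r1 m[φ0→sprk] = [1, 2, 0]
r1 m[φ1→slip] = [1, 0, 3]
r1 m[φ1→sprk] = [0, 2, 1]
r1 m[φ2→slip] = [5, 4, 0]
r1 m[φ2→cld] = [0, 4, 4]
r1 m[φ3→fog] = [1, 4, 2]
r1 m[φ3→rain] = [1, 4, 6]
r1 m[fog→φ0] = [0, 0, 0]
r1 m[fog→φ3] = [0, 0, 0]
r1 m[rain→φ3] = [0, 0, 0]
r1 m[slip→φ1] = [0, 0, 0]
r1 m[slip→φ2] = [0, 0, 0]
r1 m[sprk→φ0] = [0, 0, 0]
r1 m[sprk→φ1] = [0, 0, 0]
r1 m[cld→φ2] = [0, 0, 0]
r2 m[φ0→fog] = [4, 2, 0]
r2 m[φ0→sprk] = [1, 2, 0]
r2 m[φ1→slip] = [1, 0, 3]
r2 m[φ1→sprk] = [0, 2, 1]
r2 m[φ2→slip] = [5, 4, 0]
r2 m[φ2→cld] = [0, 4, 4]
r2 m[φ3→fog] = [1, 4, 2]
r2 m[φ3→rain] = [1, 4, 6]
r2 m[fog→φ0] = [1, 4, 2]
r2 m[fog→φ3] = [4, 2, 0]
r2 m[rain→φ3] = [0, 0, 0]
r2 m[slip→φ1] = [5, 4, 0]
r2 m[slip→φ2] = [1, 0, 3]
r2 m[sprk→φ0] = [0, 2, 1]
r2 m[sprk→φ1] = [1, 2, 0]
r2 m[cld→φ2] = [0, 0, 0]
r3 m[φ0→fog] = [5, 4, 1]
r3 m[φ0→sprk] = [3, 5, 2]
r3 m[φ1→slip] = [1, 1, 5]
r3 m[φ1→sprk] = [4, 3, 6]
r3 m[φ2→slip] = [5, 4, 0]
r3 m[φ2→cld] = [3, 4, 4]
r3 m[φ3→fog] = [1, 4, 2]
r3 m[φ3→rain] = [2, 6, 8]
r3 m[fog→φ0] = [1, 4, 2]
r3 m[fog→φ3] = [4, 2, 0]
r3 m[rain→φ3] = [0, 0, 0]
r3 m[slip→φ1] = [5, 4, 0]
r3 m[slip→φ2] = [1, 0, 3]
r3 m[sprk→φ0] = [0, 2, 1]
r3 m[sprk→φ1] = [1, 2, 0]
r3 m[cld→φ2] = [0, 0, 0]
r4 m[φ0→fog] = [5, 4, 1]
r4 m[φ0→sprk] = [3, 5, 2]
r4 m[φ1→slip] = [1, 1, 5]
r4 m[φ1→sprk] = [4, 3, 6]
r4 m[φ2→slip] = [5, 4, 0]
r4 m[φ2→cld] = [3, 4, 4]
r4 m[φ3→fog] = [1, 4, 2]
r4 m[φ3→rain] = [2, 6, 8]
r4 m[fog→φ0] = [1, 4, 2]
r4 m[fog→φ3] = [5, 4, 1]
r4 m[rain→φ3] = [0, 0, 0]
r4 m[slip→φ1] = [5, 4, 0]
r4 m[slip→φ2] = [1, 1, 5]
r4 m[sprk→φ0] = [4, 3, 6]
r4 m[sprk→φ1] = [3, 5, 2]
r4 m[cld→φ2] = [0, 0, 0]
r5 m[φ0→fog] = [8, 5, 5]
r5 m[φ0→sprk] = [3, 5, 2]
r5 m[φ1→slip] = [3, 3, 8]
r5 m[φ1→sprk] = [4, 3, 6]
r5 m[φ2→slip] = [5, 4, 0]
r5 m[φ2→cld] = [5, 5, 5]
r5 m[φ3→fog] = [1, 4, 2]
r5 m[φ3→rain] = [3, 8, 10]
r5 m[fog→φ0] = [1, 4, 2]
r5 m[fog→φ3] = [5, 4, 1]
r5 m[rain→φ3] = [0, 0, 0]
r5 m[slip→φ1] = [5, 4, 0]
r5 m[slip→φ2] = [1, 1, 5]
r5 m[sprk→φ0] = [4, 3, 6]
r5 m[sprk→φ1] = [3, 5, 2]
r5 m[cld→φ2] = [0, 0, 0]
r6 m[φ0→fog] = [8, 5, 5]
r6 m[φ0→sprk] = [3, 5, 2]
r6 m[φ1→slip] = [3, 3, 8]
r6 m[φ1→sprk] = [4, 3, 6]
r6 m[φ2→slip] = [5, 4, 0]
r6 m[φ2→cld] = [5, 5, 5]
r6 m[φ3→fog] = [1, 4, 2]
r6 m[φ3→rain] = [3, 8, 10]
r6 m[fog→φ0] = [1, 4, 2]
r6 m[fog→φ3] = [8, 5, 5]
r6 m[rain→φ3] = [0, 0, 0]
r6 m[slip→φ1] = [5, 4, 0]
r6 m[slip→φ2] = [3, 3, 8]
r6 m[sprk→φ0] = [4, 3, 6]
r6 m[sprk→φ1] = [3, 5, 2]
r6 m[cld→φ2] = [0, 0, 0]
r7 m[φ0→fog] = [8, 5, 5]
r7 m[φ0→sprk] = [3, 5, 2]
r7 m[φ1→slip] = [3, 3, 8]
r7 m[φ1→sprk] = [4, 3, 6]
r7 m[φ2→slip] = [5, 4, 0]
r7 m[φ2→cld] = [7, 7, 7]
r7 m[φ3→fog] = [1, 4, 2]
r7 m[φ3→rain] = [7, 9, 11]
r7 m[fog→φ0] = [1, 4, 2]
r7 m[fog→φ3] = [8, 5, 5]
r7 m[rain→φ3] = [0, 0, 0]
r7 m[slip→φ1] = [5, 4, 0]
r7 m[slip→φ2] = [3, 3, 8]
r7 m[sprk→φ0] = [4, 3, 6]
r7 m[sprk→φ1] = [3, 5, 2]
r7 m[cld→φ2] = [0, 0, 0]
r8 m[φ0→fog] = [8, 5, 5]
r8 m[φ0→sprk] = [3, 5, 2]
r8 m[φ1→slip] = [3, 3, 8]
r8 m[φ1→sprk] = [4, 3, 6]
r8 m[φ2→slip] = [5, 4, 0]
r8 m[φ2→cld] = [7, 7, 7]
r8 m[φ3→fog] = [1, 4, 2]
r8 m[φ3→rain] = [7, 9, 11]
r8 m[fog→φ0] = [1, 4, 2]
r8 m[fog→φ3] = [8, 5, 5]
r8 m[rain→φ3] = [0, 0, 0]
r8 m[slip→φ1] = [5, 4, 0]
r8 m[slip→φ2] = [3, 3, 8]
r8 m[sprk→φ0] = [4, 3, 6]
r8 m[sprk→φ1] = [3, 5, 2]
r8 m[cld→φ2] = [0, 0, 0]
fixed point reached at round 8
traceback from fog: (fog=2, rain=0, slip=1, sprk=0, cld=0), score=7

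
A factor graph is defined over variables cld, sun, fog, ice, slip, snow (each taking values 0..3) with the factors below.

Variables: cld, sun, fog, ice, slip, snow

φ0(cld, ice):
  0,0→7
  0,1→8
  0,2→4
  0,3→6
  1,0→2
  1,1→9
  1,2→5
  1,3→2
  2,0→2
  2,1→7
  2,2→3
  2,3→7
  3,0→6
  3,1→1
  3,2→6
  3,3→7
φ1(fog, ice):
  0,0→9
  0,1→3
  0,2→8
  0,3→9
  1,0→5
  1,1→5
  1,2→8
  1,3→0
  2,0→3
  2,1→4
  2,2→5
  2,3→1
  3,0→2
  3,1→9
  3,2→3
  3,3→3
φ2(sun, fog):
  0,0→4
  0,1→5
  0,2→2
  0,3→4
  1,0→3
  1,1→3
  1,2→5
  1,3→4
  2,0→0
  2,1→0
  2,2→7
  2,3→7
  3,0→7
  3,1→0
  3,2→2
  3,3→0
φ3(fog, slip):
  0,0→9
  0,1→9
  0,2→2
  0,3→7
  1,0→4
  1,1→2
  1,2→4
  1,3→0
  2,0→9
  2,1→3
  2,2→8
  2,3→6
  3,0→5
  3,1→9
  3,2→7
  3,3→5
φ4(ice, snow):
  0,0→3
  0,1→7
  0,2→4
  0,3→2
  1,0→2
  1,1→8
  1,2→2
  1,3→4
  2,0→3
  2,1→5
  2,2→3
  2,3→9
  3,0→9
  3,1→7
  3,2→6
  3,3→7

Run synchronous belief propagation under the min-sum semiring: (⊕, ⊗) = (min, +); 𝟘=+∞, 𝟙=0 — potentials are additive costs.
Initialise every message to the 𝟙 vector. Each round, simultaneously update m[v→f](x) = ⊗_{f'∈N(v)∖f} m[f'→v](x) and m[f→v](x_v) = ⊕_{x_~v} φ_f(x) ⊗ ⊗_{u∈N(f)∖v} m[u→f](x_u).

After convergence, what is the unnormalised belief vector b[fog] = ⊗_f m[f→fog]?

b[fog] = [8, 8, 12, 11]

init: all messages = 𝟙 over 4 values
r1 m[φ0→cld] = [4, 2, 2, 1]
r1 m[φ0→ice] = [2, 1, 3, 2]
r1 m[φ1→fog] = [3, 0, 1, 2]
r1 m[φ1→ice] = [2, 3, 3, 0]
r1 m[φ2→sun] = [2, 3, 0, 0]
r1 m[φ2→fog] = [0, 0, 2, 0]
r1 m[φ3→fog] = [2, 0, 3, 5]
r1 m[φ3→slip] = [4, 2, 2, 0]
r1 m[φ4→ice] = [2, 2, 3, 6]
r1 m[φ4→snow] = [2, 5, 2, 2]
r1 m[cld→φ0] = [0, 0, 0, 0]
r1 m[sun→φ2] = [0, 0, 0, 0]
r1 m[fog→φ1] = [0, 0, 0, 0]
r1 m[fog→φ2] = [0, 0, 0, 0]
r1 m[fog→φ3] = [0, 0, 0, 0]
r1 m[ice→φ0] = [0, 0, 0, 0]
r1 m[ice→φ1] = [0, 0, 0, 0]
r1 m[ice→φ4] = [0, 0, 0, 0]
r1 m[slip→φ3] = [0, 0, 0, 0]
r1 m[snow→φ4] = [0, 0, 0, 0]
r2 m[φ0→cld] = [4, 2, 2, 1]
r2 m[φ0→ice] = [2, 1, 3, 2]
r2 m[φ1→fog] = [3, 0, 1, 2]
r2 m[φ1→ice] = [2, 3, 3, 0]
r2 m[φ2→sun] = [2, 3, 0, 0]
r2 m[φ2→fog] = [0, 0, 2, 0]
r2 m[φ3→fog] = [2, 0, 3, 5]
r2 m[φ3→slip] = [4, 2, 2, 0]
r2 m[φ4→ice] = [2, 2, 3, 6]
r2 m[φ4→snow] = [2, 5, 2, 2]
r2 m[cld→φ0] = [0, 0, 0, 0]
r2 m[sun→φ2] = [0, 0, 0, 0]
r2 m[fog→φ1] = [2, 0, 5, 5]
r2 m[fog→φ2] = [5, 0, 4, 7]
r2 m[fog→φ3] = [3, 0, 3, 2]
r2 m[ice→φ0] = [4, 5, 6, 6]
r2 m[ice→φ1] = [4, 3, 6, 8]
r2 m[ice→φ4] = [4, 4, 6, 2]
r2 m[slip→φ3] = [0, 0, 0, 0]
r2 m[snow→φ4] = [0, 0, 0, 0]
r3 m[φ0→cld] = [10, 6, 6, 6]
r3 m[φ0→ice] = [2, 1, 3, 2]
r3 m[φ1→fog] = [6, 8, 7, 6]
r3 m[φ1→ice] = [5, 5, 8, 0]
r3 m[φ2→sun] = [5, 3, 0, 0]
r3 m[φ2→fog] = [0, 0, 2, 0]
r3 m[φ3→fog] = [2, 0, 3, 5]
r3 m[φ3→slip] = [4, 2, 4, 0]
r3 m[φ4→ice] = [2, 2, 3, 6]
r3 m[φ4→snow] = [6, 9, 6, 6]
r3 m[cld→φ0] = [0, 0, 0, 0]
r3 m[sun→φ2] = [0, 0, 0, 0]
r3 m[fog→φ1] = [2, 0, 5, 5]
r3 m[fog→φ2] = [5, 0, 4, 7]
r3 m[fog→φ3] = [3, 0, 3, 2]
r3 m[ice→φ0] = [4, 5, 6, 6]
r3 m[ice→φ1] = [4, 3, 6, 8]
r3 m[ice→φ4] = [4, 4, 6, 2]
r3 m[slip→φ3] = [0, 0, 0, 0]
r3 m[snow→φ4] = [0, 0, 0, 0]
r4 m[φ0→cld] = [10, 6, 6, 6]
r4 m[φ0→ice] = [2, 1, 3, 2]
r4 m[φ1→fog] = [6, 8, 7, 6]
r4 m[φ1→ice] = [5, 5, 8, 0]
r4 m[φ2→sun] = [5, 3, 0, 0]
r4 m[φ2→fog] = [0, 0, 2, 0]
r4 m[φ3→fog] = [2, 0, 3, 5]
r4 m[φ3→slip] = [4, 2, 4, 0]
r4 m[φ4→ice] = [2, 2, 3, 6]
r4 m[φ4→snow] = [6, 9, 6, 6]
r4 m[cld→φ0] = [0, 0, 0, 0]
r4 m[sun→φ2] = [0, 0, 0, 0]
r4 m[fog→φ1] = [2, 0, 5, 5]
r4 m[fog→φ2] = [8, 8, 10, 11]
r4 m[fog→φ3] = [6, 8, 9, 6]
r4 m[ice→φ0] = [7, 7, 11, 6]
r4 m[ice→φ1] = [4, 3, 6, 8]
r4 m[ice→φ4] = [7, 6, 11, 2]
r4 m[slip→φ3] = [0, 0, 0, 0]
r4 m[snow→φ4] = [0, 0, 0, 0]
r5 m[φ0→cld] = [12, 8, 9, 8]
r5 m[φ0→ice] = [2, 1, 3, 2]
r5 m[φ1→fog] = [6, 8, 7, 6]
r5 m[φ1→ice] = [5, 5, 8, 0]
r5 m[φ2→sun] = [12, 11, 8, 8]
r5 m[φ2→fog] = [0, 0, 2, 0]
r5 m[φ3→fog] = [2, 0, 3, 5]
r5 m[φ3→slip] = [11, 10, 8, 8]
r5 m[φ4→ice] = [2, 2, 3, 6]
r5 m[φ4→snow] = [8, 9, 8, 9]
r5 m[cld→φ0] = [0, 0, 0, 0]
r5 m[sun→φ2] = [0, 0, 0, 0]
r5 m[fog→φ1] = [2, 0, 5, 5]
r5 m[fog→φ2] = [8, 8, 10, 11]
r5 m[fog→φ3] = [6, 8, 9, 6]
r5 m[ice→φ0] = [7, 7, 11, 6]
r5 m[ice→φ1] = [4, 3, 6, 8]
r5 m[ice→φ4] = [7, 6, 11, 2]
r5 m[slip→φ3] = [0, 0, 0, 0]
r5 m[snow→φ4] = [0, 0, 0, 0]
r6 m[φ0→cld] = [12, 8, 9, 8]
r6 m[φ0→ice] = [2, 1, 3, 2]
r6 m[φ1→fog] = [6, 8, 7, 6]
r6 m[φ1→ice] = [5, 5, 8, 0]
r6 m[φ2→sun] = [12, 11, 8, 8]
r6 m[φ2→fog] = [0, 0, 2, 0]
r6 m[φ3→fog] = [2, 0, 3, 5]
r6 m[φ3→slip] = [11, 10, 8, 8]
r6 m[φ4→ice] = [2, 2, 3, 6]
r6 m[φ4→snow] = [8, 9, 8, 9]
r6 m[cld→φ0] = [0, 0, 0, 0]
r6 m[sun→φ2] = [0, 0, 0, 0]
r6 m[fog→φ1] = [2, 0, 5, 5]
r6 m[fog→φ2] = [8, 8, 10, 11]
r6 m[fog→φ3] = [6, 8, 9, 6]
r6 m[ice→φ0] = [7, 7, 11, 6]
r6 m[ice→φ1] = [4, 3, 6, 8]
r6 m[ice→φ4] = [7, 6, 11, 2]
r6 m[slip→φ3] = [0, 0, 0, 0]
r6 m[snow→φ4] = [0, 0, 0, 0]
fixed point reached at round 6
b[fog] = ⊗ incoming = [8, 8, 12, 11]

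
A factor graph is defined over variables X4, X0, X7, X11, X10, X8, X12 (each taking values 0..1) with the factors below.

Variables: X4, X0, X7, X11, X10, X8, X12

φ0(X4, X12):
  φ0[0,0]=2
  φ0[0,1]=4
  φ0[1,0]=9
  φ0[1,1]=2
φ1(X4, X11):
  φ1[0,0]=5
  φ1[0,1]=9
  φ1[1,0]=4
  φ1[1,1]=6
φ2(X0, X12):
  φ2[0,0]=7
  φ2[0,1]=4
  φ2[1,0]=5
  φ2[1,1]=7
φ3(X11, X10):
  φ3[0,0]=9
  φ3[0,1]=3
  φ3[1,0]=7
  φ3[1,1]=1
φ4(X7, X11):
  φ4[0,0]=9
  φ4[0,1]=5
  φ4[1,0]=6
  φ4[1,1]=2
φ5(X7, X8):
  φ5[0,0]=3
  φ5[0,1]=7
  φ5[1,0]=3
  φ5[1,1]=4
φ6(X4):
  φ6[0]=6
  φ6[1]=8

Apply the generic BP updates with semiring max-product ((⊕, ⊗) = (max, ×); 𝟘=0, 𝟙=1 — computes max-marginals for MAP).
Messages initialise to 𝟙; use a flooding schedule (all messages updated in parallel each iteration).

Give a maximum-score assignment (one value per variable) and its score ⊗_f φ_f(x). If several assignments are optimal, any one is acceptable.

assignment: (X4=1, X0=0, X7=0, X11=0, X10=0, X8=1, X12=0); score = 1143072

init: all messages = 𝟙 over 2 values
r1 m[φ0→X4] = [4, 9]
r1 m[φ0→X12] = [9, 4]
r1 m[φ1→X4] = [9, 6]
r1 m[φ1→X11] = [5, 9]
r1 m[φ2→X0] = [7, 7]
r1 m[φ2→X12] = [7, 7]
r1 m[φ3→X11] = [9, 7]
r1 m[φ3→X10] = [9, 3]
r1 m[φ4→X7] = [9, 6]
r1 m[φ4→X11] = [9, 5]
r1 m[φ5→X7] = [7, 4]
r1 m[φ5→X8] = [3, 7]
r1 m[φ6→X4] = [6, 8]
r1 m[X4→φ0] = [1, 1]
r1 m[X4→φ1] = [1, 1]
r1 m[X4→φ6] = [1, 1]
r1 m[X0→φ2] = [1, 1]
r1 m[X7→φ4] = [1, 1]
r1 m[X7→φ5] = [1, 1]
r1 m[X11→φ1] = [1, 1]
r1 m[X11→φ3] = [1, 1]
r1 m[X11→φ4] = [1, 1]
r1 m[X10→φ3] = [1, 1]
r1 m[X8→φ5] = [1, 1]
r1 m[X12→φ0] = [1, 1]
r1 m[X12→φ2] = [1, 1]
r2 m[φ0→X4] = [4, 9]
r2 m[φ0→X12] = [9, 4]
r2 m[φ1→X4] = [9, 6]
r2 m[φ1→X11] = [5, 9]
r2 m[φ2→X0] = [7, 7]
r2 m[φ2→X12] = [7, 7]
r2 m[φ3→X11] = [9, 7]
r2 m[φ3→X10] = [9, 3]
r2 m[φ4→X7] = [9, 6]
r2 m[φ4→X11] = [9, 5]
r2 m[φ5→X7] = [7, 4]
r2 m[φ5→X8] = [3, 7]
r2 m[φ6→X4] = [6, 8]
r2 m[X4→φ0] = [54, 48]
r2 m[X4→φ1] = [24, 72]
r2 m[X4→φ6] = [36, 54]
r2 m[X0→φ2] = [1, 1]
r2 m[X7→φ4] = [7, 4]
r2 m[X7→φ5] = [9, 6]
r2 m[X11→φ1] = [81, 35]
r2 m[X11→φ3] = [45, 45]
r2 m[X11→φ4] = [45, 63]
r2 m[X10→φ3] = [1, 1]
r2 m[X8→φ5] = [1, 1]
r2 m[X12→φ0] = [7, 7]
r2 m[X12→φ2] = [9, 4]
r3 m[φ0→X4] = [28, 63]
r3 m[φ0→X12] = [432, 216]
r3 m[φ1→X4] = [405, 324]
r3 m[φ1→X11] = [288, 432]
r3 m[φ2→X0] = [63, 45]
r3 m[φ2→X12] = [7, 7]
r3 m[φ3→X11] = [9, 7]
r3 m[φ3→X10] = [405, 135]
r3 m[φ4→X7] = [405, 270]
r3 m[φ4→X11] = [63, 35]
r3 m[φ5→X7] = [7, 4]
r3 m[φ5→X8] = [27, 63]
r3 m[φ6→X4] = [6, 8]
r3 m[X4→φ0] = [54, 48]
r3 m[X4→φ1] = [24, 72]
r3 m[X4→φ6] = [36, 54]
r3 m[X0→φ2] = [1, 1]
r3 m[X7→φ4] = [7, 4]
r3 m[X7→φ5] = [9, 6]
r3 m[X11→φ1] = [81, 35]
r3 m[X11→φ3] = [45, 45]
r3 m[X11→φ4] = [45, 63]
r3 m[X10→φ3] = [1, 1]
r3 m[X8→φ5] = [1, 1]
r3 m[X12→φ0] = [7, 7]
r3 m[X12→φ2] = [9, 4]
r4 m[φ0→X4] = [28, 63]
r4 m[φ0→X12] = [432, 216]
r4 m[φ1→X4] = [405, 324]
r4 m[φ1→X11] = [288, 432]
r4 m[φ2→X0] = [63, 45]
r4 m[φ2→X12] = [7, 7]
r4 m[φ3→X11] = [9, 7]
r4 m[φ3→X10] = [405, 135]
r4 m[φ4→X7] = [405, 270]
r4 m[φ4→X11] = [63, 35]
r4 m[φ5→X7] = [7, 4]
r4 m[φ5→X8] = [27, 63]
r4 m[φ6→X4] = [6, 8]
r4 m[X4→φ0] = [2430, 2592]
r4 m[X4→φ1] = [168, 504]
r4 m[X4→φ6] = [11340, 20412]
r4 m[X0→φ2] = [1, 1]
r4 m[X7→φ4] = [7, 4]
r4 m[X7→φ5] = [405, 270]
r4 m[X11→φ1] = [567, 245]
r4 m[X11→φ3] = [18144, 15120]
r4 m[X11→φ4] = [2592, 3024]
r4 m[X10→φ3] = [1, 1]
r4 m[X8→φ5] = [1, 1]
r4 m[X12→φ0] = [7, 7]
r4 m[X12→φ2] = [432, 216]
r5 m[φ0→X4] = [28, 63]
r5 m[φ0→X12] = [23328, 9720]
r5 m[φ1→X4] = [2835, 2268]
r5 m[φ1→X11] = [2016, 3024]
r5 m[φ2→X0] = [3024, 2160]
r5 m[φ2→X12] = [7, 7]
r5 m[φ3→X11] = [9, 7]
r5 m[φ3→X10] = [163296, 54432]
r5 m[φ4→X7] = [23328, 15552]
r5 m[φ4→X11] = [63, 35]
r5 m[φ5→X7] = [7, 4]
r5 m[φ5→X8] = [1215, 2835]
r5 m[φ6→X4] = [6, 8]
r5 m[X4→φ0] = [2430, 2592]
r5 m[X4→φ1] = [168, 504]
r5 m[X4→φ6] = [11340, 20412]
r5 m[X0→φ2] = [1, 1]
r5 m[X7→φ4] = [7, 4]
r5 m[X7→φ5] = [405, 270]
r5 m[X11→φ1] = [567, 245]
r5 m[X11→φ3] = [18144, 15120]
r5 m[X11→φ4] = [2592, 3024]
r5 m[X10→φ3] = [1, 1]
r5 m[X8→φ5] = [1, 1]
r5 m[X12→φ0] = [7, 7]
r5 m[X12→φ2] = [432, 216]
r6 m[φ0→X4] = [28, 63]
r6 m[φ0→X12] = [23328, 9720]
r6 m[φ1→X4] = [2835, 2268]
r6 m[φ1→X11] = [2016, 3024]
r6 m[φ2→X0] = [3024, 2160]
r6 m[φ2→X12] = [7, 7]
r6 m[φ3→X11] = [9, 7]
r6 m[φ3→X10] = [163296, 54432]
r6 m[φ4→X7] = [23328, 15552]
r6 m[φ4→X11] = [63, 35]
r6 m[φ5→X7] = [7, 4]
r6 m[φ5→X8] = [1215, 2835]
r6 m[φ6→X4] = [6, 8]
r6 m[X4→φ0] = [17010, 18144]
r6 m[X4→φ1] = [168, 504]
r6 m[X4→φ6] = [79380, 142884]
r6 m[X0→φ2] = [1, 1]
r6 m[X7→φ4] = [7, 4]
r6 m[X7→φ5] = [23328, 15552]
r6 m[X11→φ1] = [567, 245]
r6 m[X11→φ3] = [127008, 105840]
r6 m[X11→φ4] = [18144, 21168]
r6 m[X10→φ3] = [1, 1]
r6 m[X8→φ5] = [1, 1]
r6 m[X12→φ0] = [7, 7]
r6 m[X12→φ2] = [23328, 9720]
r7 m[φ0→X4] = [28, 63]
r7 m[φ0→X12] = [163296, 68040]
r7 m[φ1→X4] = [2835, 2268]
r7 m[φ1→X11] = [2016, 3024]
r7 m[φ2→X0] = [163296, 116640]
r7 m[φ2→X12] = [7, 7]
r7 m[φ3→X11] = [9, 7]
r7 m[φ3→X10] = [1143072, 381024]
r7 m[φ4→X7] = [163296, 108864]
r7 m[φ4→X11] = [63, 35]
r7 m[φ5→X7] = [7, 4]
r7 m[φ5→X8] = [69984, 163296]
r7 m[φ6→X4] = [6, 8]
r7 m[X4→φ0] = [17010, 18144]
r7 m[X4→φ1] = [168, 504]
r7 m[X4→φ6] = [79380, 142884]
r7 m[X0→φ2] = [1, 1]
r7 m[X7→φ4] = [7, 4]
r7 m[X7→φ5] = [23328, 15552]
r7 m[X11→φ1] = [567, 245]
r7 m[X11→φ3] = [127008, 105840]
r7 m[X11→φ4] = [18144, 21168]
r7 m[X10→φ3] = [1, 1]
r7 m[X8→φ5] = [1, 1]
r7 m[X12→φ0] = [7, 7]
r7 m[X12→φ2] = [23328, 9720]
r8 m[φ0→X4] = [28, 63]
r8 m[φ0→X12] = [163296, 68040]
r8 m[φ1→X4] = [2835, 2268]
r8 m[φ1→X11] = [2016, 3024]
r8 m[φ2→X0] = [163296, 116640]
r8 m[φ2→X12] = [7, 7]
r8 m[φ3→X11] = [9, 7]
r8 m[φ3→X10] = [1143072, 381024]
r8 m[φ4→X7] = [163296, 108864]
r8 m[φ4→X11] = [63, 35]
r8 m[φ5→X7] = [7, 4]
r8 m[φ5→X8] = [69984, 163296]
r8 m[φ6→X4] = [6, 8]
r8 m[X4→φ0] = [17010, 18144]
r8 m[X4→φ1] = [168, 504]
r8 m[X4→φ6] = [79380, 142884]
r8 m[X0→φ2] = [1, 1]
r8 m[X7→φ4] = [7, 4]
r8 m[X7→φ5] = [163296, 108864]
r8 m[X11→φ1] = [567, 245]
r8 m[X11→φ3] = [127008, 105840]
r8 m[X11→φ4] = [18144, 21168]
r8 m[X10→φ3] = [1, 1]
r8 m[X8→φ5] = [1, 1]
r8 m[X12→φ0] = [7, 7]
r8 m[X12→φ2] = [163296, 68040]
r9 m[φ0→X4] = [28, 63]
r9 m[φ0→X12] = [163296, 68040]
r9 m[φ1→X4] = [2835, 2268]
r9 m[φ1→X11] = [2016, 3024]
r9 m[φ2→X0] = [1143072, 816480]
r9 m[φ2→X12] = [7, 7]
r9 m[φ3→X11] = [9, 7]
r9 m[φ3→X10] = [1143072, 381024]
r9 m[φ4→X7] = [163296, 108864]
r9 m[φ4→X11] = [63, 35]
r9 m[φ5→X7] = [7, 4]
r9 m[φ5→X8] = [489888, 1143072]
r9 m[φ6→X4] = [6, 8]
r9 m[X4→φ0] = [17010, 18144]
r9 m[X4→φ1] = [168, 504]
r9 m[X4→φ6] = [79380, 142884]
r9 m[X0→φ2] = [1, 1]
r9 m[X7→φ4] = [7, 4]
r9 m[X7→φ5] = [163296, 108864]
r9 m[X11→φ1] = [567, 245]
r9 m[X11→φ3] = [127008, 105840]
r9 m[X11→φ4] = [18144, 21168]
r9 m[X10→φ3] = [1, 1]
r9 m[X8→φ5] = [1, 1]
r9 m[X12→φ0] = [7, 7]
r9 m[X12→φ2] = [163296, 68040]
r10 m[φ0→X4] = [28, 63]
r10 m[φ0→X12] = [163296, 68040]
r10 m[φ1→X4] = [2835, 2268]
r10 m[φ1→X11] = [2016, 3024]
r10 m[φ2→X0] = [1143072, 816480]
r10 m[φ2→X12] = [7, 7]
r10 m[φ3→X11] = [9, 7]
r10 m[φ3→X10] = [1143072, 381024]
r10 m[φ4→X7] = [163296, 108864]
r10 m[φ4→X11] = [63, 35]
r10 m[φ5→X7] = [7, 4]
r10 m[φ5→X8] = [489888, 1143072]
r10 m[φ6→X4] = [6, 8]
r10 m[X4→φ0] = [17010, 18144]
r10 m[X4→φ1] = [168, 504]
r10 m[X4→φ6] = [79380, 142884]
r10 m[X0→φ2] = [1, 1]
r10 m[X7→φ4] = [7, 4]
r10 m[X7→φ5] = [163296, 108864]
r10 m[X11→φ1] = [567, 245]
r10 m[X11→φ3] = [127008, 105840]
r10 m[X11→φ4] = [18144, 21168]
r10 m[X10→φ3] = [1, 1]
r10 m[X8→φ5] = [1, 1]
r10 m[X12→φ0] = [7, 7]
r10 m[X12→φ2] = [163296, 68040]
fixed point reached at round 10
traceback from X4: (X4=1, X0=0, X7=0, X11=0, X10=0, X8=1, X12=0), score=1143072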